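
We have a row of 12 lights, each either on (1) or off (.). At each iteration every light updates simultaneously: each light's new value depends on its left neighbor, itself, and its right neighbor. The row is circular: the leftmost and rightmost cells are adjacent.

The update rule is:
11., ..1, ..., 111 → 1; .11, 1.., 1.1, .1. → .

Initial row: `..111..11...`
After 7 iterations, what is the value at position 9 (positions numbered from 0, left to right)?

11.11.1.1.11
11..1......1
11.1..11111.
.1...1.1111.
1..11...111.
..1.1.11.11.
11.....1..1.
position 9 holds .

.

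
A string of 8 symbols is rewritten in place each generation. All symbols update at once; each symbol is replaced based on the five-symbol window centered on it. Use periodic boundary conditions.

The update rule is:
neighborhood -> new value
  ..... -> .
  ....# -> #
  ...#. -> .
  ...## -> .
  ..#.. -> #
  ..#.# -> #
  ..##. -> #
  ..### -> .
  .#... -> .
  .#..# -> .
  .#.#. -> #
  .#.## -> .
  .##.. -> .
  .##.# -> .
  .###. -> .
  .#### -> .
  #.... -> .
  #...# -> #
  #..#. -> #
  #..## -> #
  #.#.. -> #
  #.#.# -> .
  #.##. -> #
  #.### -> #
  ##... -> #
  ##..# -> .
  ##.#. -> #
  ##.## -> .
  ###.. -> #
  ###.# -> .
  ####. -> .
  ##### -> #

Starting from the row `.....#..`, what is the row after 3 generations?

.#.#.###

...#.#..
.#.###..
.#.#.###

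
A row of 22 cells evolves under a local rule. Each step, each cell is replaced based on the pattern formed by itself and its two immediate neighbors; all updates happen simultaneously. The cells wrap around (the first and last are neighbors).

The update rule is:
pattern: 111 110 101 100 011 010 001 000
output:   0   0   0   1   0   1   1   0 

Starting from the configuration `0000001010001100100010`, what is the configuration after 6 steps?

0000011011010011110111
1000100000011100000000
1101110000100010000001
0000001001110111000010
0000011110000000100111
1000100001000001111000

1000100001000001111000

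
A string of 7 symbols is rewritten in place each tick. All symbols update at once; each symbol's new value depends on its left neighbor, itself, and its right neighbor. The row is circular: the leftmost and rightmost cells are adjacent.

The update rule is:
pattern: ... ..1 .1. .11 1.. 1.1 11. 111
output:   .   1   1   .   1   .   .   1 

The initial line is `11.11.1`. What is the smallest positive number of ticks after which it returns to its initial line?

7

1......
11....1
1.1..1.
1.1111.
1..11..
111..11
11.11.1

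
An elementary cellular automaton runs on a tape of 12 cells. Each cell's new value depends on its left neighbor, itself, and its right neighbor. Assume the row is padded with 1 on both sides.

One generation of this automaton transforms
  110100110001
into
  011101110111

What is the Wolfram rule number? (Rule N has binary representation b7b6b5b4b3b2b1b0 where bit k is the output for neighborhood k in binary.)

position 0: 111 → 0  (bit 7 = 0)
position 1: 110 → 1  (bit 6 = 1)
position 2: 101 → 1  (bit 5 = 1)
position 4: 100 → 0  (bit 4 = 0)
position 6: 011 → 1  (bit 3 = 1)
position 3: 010 → 1  (bit 2 = 1)
position 5: 001 → 1  (bit 1 = 1)
position 9: 000 → 1  (bit 0 = 1)
bits b7..b0 = 01101111 = 111

111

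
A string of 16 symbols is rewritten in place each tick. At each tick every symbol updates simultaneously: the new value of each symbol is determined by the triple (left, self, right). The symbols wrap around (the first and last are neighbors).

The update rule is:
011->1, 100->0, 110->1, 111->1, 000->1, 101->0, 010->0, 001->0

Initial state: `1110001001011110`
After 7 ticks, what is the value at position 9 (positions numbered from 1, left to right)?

1110100000011110
1110001111011110
1110101111011110
1110001111011110  (repeats tick 2; period 2)
tick 7: 1110101111011110
position 9 holds 1

1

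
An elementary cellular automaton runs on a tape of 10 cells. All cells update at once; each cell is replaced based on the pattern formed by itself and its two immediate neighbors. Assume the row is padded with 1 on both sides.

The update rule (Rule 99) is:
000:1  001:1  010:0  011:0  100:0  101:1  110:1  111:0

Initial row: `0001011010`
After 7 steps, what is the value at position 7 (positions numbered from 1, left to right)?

0

0110101101
1011010110
1101101011
0110110100
1011011001
1101101010
0110110101
position 7 holds 0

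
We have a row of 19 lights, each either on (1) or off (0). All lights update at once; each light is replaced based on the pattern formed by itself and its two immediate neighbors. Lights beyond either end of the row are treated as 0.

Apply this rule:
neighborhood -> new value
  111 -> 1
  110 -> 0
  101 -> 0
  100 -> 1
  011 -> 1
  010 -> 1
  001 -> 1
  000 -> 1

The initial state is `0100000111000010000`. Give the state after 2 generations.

1111111110111111111
1111111100111111110

1111111100111111110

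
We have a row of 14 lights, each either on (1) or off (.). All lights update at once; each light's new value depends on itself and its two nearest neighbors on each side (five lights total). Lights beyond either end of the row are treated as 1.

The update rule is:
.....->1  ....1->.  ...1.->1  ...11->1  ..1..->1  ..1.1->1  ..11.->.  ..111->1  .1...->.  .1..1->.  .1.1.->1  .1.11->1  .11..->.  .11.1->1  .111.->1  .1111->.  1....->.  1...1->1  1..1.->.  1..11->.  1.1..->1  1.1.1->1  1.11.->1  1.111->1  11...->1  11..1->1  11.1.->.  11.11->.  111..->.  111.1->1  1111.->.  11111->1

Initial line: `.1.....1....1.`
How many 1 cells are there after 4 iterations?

.1..1.11...111
.1..111.1111.1
.1..111.1..1.1
.1..111.1..111
count of 1: 8

8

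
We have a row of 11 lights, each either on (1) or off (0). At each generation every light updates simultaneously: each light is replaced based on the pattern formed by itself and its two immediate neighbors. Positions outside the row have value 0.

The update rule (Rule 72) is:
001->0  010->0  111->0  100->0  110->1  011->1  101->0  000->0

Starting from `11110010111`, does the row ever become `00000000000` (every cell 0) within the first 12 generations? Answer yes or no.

yes

10010000101
00000000000
all cells are 0 at generation 2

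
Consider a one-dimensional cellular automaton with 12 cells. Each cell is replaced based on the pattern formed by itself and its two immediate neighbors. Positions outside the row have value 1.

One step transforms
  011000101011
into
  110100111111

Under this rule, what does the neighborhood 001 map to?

At position 5 the neighborhood is 001; the next row has 0 there.

0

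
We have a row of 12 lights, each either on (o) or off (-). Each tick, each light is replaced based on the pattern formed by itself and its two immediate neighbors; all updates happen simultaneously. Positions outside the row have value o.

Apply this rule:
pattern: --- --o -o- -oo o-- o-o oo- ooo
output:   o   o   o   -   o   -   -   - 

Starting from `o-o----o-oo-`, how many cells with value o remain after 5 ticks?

--oooooo----
oo------oooo
--oooooo----  (repeats tick 1; period 2)
tick 5: --oooooo----
count of o: 6

6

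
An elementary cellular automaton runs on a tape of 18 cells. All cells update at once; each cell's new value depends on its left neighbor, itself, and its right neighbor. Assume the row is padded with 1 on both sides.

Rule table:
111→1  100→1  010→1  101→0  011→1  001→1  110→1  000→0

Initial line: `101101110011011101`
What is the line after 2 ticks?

101101111111011101

101101111111011101
101101111111011101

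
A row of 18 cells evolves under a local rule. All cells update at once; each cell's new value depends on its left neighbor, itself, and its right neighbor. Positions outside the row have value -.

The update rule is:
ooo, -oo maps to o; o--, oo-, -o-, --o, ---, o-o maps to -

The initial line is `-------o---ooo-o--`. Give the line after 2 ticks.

-----------o------

-----------oo-----
-----------o------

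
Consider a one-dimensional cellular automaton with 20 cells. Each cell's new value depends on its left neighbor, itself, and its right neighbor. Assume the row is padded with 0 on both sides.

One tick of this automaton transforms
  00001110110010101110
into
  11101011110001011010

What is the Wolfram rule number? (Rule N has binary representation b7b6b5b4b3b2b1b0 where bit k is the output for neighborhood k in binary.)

105

position 5: 111 → 0  (bit 7 = 0)
position 6: 110 → 1  (bit 6 = 1)
position 7: 101 → 1  (bit 5 = 1)
position 10: 100 → 0  (bit 4 = 0)
position 4: 011 → 1  (bit 3 = 1)
position 12: 010 → 0  (bit 2 = 0)
position 3: 001 → 0  (bit 1 = 0)
position 0: 000 → 1  (bit 0 = 1)
bits b7..b0 = 01101001 = 105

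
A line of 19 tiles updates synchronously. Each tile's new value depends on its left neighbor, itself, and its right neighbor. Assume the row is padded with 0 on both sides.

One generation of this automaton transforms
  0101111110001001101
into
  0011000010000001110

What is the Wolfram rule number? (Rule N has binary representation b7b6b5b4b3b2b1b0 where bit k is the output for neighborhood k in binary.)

position 4: 111 → 0  (bit 7 = 0)
position 8: 110 → 1  (bit 6 = 1)
position 2: 101 → 1  (bit 5 = 1)
position 9: 100 → 0  (bit 4 = 0)
position 3: 011 → 1  (bit 3 = 1)
position 1: 010 → 0  (bit 2 = 0)
position 0: 001 → 0  (bit 1 = 0)
position 10: 000 → 0  (bit 0 = 0)
bits b7..b0 = 01101000 = 104

104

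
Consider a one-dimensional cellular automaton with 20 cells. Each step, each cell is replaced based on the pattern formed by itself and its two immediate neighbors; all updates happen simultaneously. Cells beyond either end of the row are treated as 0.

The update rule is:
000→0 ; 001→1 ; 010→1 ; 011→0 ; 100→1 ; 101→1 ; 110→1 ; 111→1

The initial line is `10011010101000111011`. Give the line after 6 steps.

10110111011111111111

11101111111101011101
01110111111111101111
10111011111111110111
11011101111111111011
01101110111111111101
10110111011111111111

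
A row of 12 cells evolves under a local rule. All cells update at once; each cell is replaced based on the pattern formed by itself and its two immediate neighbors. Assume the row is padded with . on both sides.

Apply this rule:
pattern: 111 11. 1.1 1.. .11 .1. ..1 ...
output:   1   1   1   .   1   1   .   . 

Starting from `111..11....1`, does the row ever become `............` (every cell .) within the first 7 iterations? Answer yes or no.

111..11....1  (fixed point — unchanged through iteration 7)
iteration 7 is 111..11....1, still not uniform .

no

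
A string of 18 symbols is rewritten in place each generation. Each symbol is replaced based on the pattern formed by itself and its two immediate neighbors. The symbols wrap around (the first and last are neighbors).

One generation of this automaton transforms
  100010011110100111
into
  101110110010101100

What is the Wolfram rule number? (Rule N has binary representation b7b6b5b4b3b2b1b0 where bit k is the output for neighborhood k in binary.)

position 8: 111 → 0  (bit 7 = 0)
position 0: 110 → 1  (bit 6 = 1)
position 11: 101 → 0  (bit 5 = 0)
position 1: 100 → 0  (bit 4 = 0)
position 7: 011 → 1  (bit 3 = 1)
position 4: 010 → 1  (bit 2 = 1)
position 3: 001 → 1  (bit 1 = 1)
position 2: 000 → 1  (bit 0 = 1)
bits b7..b0 = 01001111 = 79

79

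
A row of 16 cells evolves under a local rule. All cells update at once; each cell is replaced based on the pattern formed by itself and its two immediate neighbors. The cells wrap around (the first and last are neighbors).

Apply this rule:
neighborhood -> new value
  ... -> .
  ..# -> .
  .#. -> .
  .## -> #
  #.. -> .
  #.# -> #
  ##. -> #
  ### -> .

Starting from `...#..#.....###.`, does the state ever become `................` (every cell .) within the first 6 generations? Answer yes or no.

yes

............#.#.
.............#..
................
all cells are . at generation 3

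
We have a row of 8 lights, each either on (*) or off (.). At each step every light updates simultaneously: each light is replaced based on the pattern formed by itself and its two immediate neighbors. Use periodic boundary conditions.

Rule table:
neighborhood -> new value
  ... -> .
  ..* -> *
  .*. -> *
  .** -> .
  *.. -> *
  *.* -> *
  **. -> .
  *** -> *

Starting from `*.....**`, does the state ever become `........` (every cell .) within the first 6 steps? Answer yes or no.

no

.*...*.*
***.****
**.*.***
*.***.**
.*.*.*.*
********
step 6 is ********, still not uniform .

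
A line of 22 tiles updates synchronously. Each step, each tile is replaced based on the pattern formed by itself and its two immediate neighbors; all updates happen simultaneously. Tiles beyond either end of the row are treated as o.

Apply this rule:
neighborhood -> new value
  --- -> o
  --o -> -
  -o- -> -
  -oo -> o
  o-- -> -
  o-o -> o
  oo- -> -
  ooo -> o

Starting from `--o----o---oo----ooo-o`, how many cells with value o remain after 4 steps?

step 1: ----oo---o-o--oo-oo-oo
step 2: -oo-o--o--o---o-oo-ooo
step 3: oo-o--------o--oo-oooo
step 4: o-o--oooooo----o-ooooo
count of o: 14

14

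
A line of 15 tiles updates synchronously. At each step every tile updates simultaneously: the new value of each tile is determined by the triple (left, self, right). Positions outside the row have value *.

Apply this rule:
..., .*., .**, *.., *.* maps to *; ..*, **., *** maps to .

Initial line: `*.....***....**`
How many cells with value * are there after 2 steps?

9

.****.*..***.*.
**...***.*..***
count of *: 9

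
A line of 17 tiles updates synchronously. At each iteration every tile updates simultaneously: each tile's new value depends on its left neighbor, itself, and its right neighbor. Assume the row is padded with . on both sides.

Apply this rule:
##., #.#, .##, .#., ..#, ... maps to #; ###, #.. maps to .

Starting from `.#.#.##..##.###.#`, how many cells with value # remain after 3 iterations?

13

#######.#####.###
#.....###...###.#
#.#####.#.###.###
count of #: 13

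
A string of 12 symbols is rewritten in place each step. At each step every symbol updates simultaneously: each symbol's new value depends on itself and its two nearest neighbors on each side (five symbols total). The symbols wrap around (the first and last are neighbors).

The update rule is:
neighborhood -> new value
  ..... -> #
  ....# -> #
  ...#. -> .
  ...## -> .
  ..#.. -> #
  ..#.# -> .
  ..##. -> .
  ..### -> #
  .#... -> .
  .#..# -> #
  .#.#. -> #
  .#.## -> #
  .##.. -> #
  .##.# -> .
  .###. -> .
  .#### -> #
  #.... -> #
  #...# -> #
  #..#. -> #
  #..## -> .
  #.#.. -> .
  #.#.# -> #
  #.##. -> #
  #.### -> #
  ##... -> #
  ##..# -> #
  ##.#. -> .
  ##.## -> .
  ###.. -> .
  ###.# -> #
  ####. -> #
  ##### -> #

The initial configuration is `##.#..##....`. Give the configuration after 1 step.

....#..####.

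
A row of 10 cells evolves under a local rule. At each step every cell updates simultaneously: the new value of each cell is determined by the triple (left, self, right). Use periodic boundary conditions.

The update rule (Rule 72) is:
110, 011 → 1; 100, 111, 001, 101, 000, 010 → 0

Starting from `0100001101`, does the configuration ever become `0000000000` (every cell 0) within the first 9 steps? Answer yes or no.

step 1: 0000001100
step 2: 0000001100  (fixed point — unchanged through step 9)
step 9 is 0000001100, still not uniform 0

no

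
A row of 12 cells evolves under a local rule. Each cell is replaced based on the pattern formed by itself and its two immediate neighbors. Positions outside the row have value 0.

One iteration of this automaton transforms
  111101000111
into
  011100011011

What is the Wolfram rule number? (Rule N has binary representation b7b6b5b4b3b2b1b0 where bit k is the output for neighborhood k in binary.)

position 1: 111 → 1  (bit 7 = 1)
position 3: 110 → 1  (bit 6 = 1)
position 4: 101 → 0  (bit 5 = 0)
position 6: 100 → 0  (bit 4 = 0)
position 0: 011 → 0  (bit 3 = 0)
position 5: 010 → 0  (bit 2 = 0)
position 8: 001 → 1  (bit 1 = 1)
position 7: 000 → 1  (bit 0 = 1)
bits b7..b0 = 11000011 = 195

195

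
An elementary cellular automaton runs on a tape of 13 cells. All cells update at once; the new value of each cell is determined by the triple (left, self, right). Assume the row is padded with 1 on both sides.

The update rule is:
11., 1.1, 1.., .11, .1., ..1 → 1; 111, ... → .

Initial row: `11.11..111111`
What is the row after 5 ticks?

...1111111.11

tick 1: .1111111.....
tick 2: 11.....11...1
tick 3: .11...1111.11
tick 4: 1111.11..111.
tick 5: ...1111111.11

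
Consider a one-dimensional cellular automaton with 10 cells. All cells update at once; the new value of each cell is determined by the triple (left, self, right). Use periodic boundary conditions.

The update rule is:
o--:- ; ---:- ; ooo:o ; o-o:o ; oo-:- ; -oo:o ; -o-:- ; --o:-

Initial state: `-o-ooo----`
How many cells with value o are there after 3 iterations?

--ooo-----
--oo------
--o-------
count of o: 1

1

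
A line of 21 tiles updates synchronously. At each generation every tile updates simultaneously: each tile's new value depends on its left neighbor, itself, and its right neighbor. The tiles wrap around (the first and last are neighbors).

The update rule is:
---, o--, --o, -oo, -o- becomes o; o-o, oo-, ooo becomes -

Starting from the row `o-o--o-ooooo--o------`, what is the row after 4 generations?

--------oooooo-------

generation 1: o-oooo-o----ooooooooo
generation 2: --o----oooooo--------
generation 3: oooooooo-----oooooooo
generation 4: --------oooooo-------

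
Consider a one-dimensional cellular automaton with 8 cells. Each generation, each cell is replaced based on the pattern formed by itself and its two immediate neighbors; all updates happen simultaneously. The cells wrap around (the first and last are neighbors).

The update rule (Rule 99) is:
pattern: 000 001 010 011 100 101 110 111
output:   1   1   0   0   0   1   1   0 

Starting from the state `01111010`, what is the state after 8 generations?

generation 1: 10001100
generation 2: 00110101
generation 3: 01011010
generation 4: 10101100
generation 5: 01010101
generation 6: 10101010
generation 7: 01010101  (repeats generation 5; period 2)
generation 8: 10101010

10101010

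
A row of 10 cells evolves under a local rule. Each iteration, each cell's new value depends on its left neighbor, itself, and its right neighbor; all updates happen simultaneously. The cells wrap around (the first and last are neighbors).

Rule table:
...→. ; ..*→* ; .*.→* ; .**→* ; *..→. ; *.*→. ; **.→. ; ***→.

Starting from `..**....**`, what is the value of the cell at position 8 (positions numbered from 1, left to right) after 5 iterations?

.**....**.
**....**..
*....**..*
....**..**
...**..**.
position 8 holds *

*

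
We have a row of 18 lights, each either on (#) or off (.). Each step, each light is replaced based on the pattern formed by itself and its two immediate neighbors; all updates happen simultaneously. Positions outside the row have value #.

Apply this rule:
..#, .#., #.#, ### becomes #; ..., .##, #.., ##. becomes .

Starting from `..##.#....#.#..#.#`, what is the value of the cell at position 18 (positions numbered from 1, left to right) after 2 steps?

step 1: .#..##...####.###.
step 2: ##.#....#.##.#.#.#
position 18 holds #

#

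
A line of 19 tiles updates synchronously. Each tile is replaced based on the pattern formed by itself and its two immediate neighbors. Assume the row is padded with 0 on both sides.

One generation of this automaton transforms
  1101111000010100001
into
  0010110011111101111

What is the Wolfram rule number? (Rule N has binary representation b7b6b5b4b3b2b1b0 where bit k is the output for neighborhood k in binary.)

167

position 4: 111 → 1  (bit 7 = 1)
position 1: 110 → 0  (bit 6 = 0)
position 2: 101 → 1  (bit 5 = 1)
position 7: 100 → 0  (bit 4 = 0)
position 0: 011 → 0  (bit 3 = 0)
position 11: 010 → 1  (bit 2 = 1)
position 10: 001 → 1  (bit 1 = 1)
position 8: 000 → 1  (bit 0 = 1)
bits b7..b0 = 10100111 = 167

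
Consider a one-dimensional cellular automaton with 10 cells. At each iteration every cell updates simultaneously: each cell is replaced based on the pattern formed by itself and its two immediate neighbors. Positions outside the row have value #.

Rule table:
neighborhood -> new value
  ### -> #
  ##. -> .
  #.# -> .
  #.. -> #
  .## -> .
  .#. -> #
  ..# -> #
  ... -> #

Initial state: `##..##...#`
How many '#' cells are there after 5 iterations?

4

iteration 1: #.##..###.
iteration 2: ....##.#..
iteration 3: ####...###
iteration 4: ###.###.##
iteration 5: ##...#...#
count of #: 4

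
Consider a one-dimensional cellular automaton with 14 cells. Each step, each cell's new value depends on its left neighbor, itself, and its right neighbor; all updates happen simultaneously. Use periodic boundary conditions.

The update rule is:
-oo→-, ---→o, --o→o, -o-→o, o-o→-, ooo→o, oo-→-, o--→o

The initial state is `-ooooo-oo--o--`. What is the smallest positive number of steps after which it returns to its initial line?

12

o-ooo----ooooo
---o-oooo-oooo
oooo--oo---oo-
-oo-oo--ooo---
o-----oo-o-ooo
-ooooo---o--oo
--ooo-oooooo--
oo-o---oooo-oo
o--oooo-oo---o
-oo-oo----ooo-
o-----oooo-o-o
-ooooo-oo--o--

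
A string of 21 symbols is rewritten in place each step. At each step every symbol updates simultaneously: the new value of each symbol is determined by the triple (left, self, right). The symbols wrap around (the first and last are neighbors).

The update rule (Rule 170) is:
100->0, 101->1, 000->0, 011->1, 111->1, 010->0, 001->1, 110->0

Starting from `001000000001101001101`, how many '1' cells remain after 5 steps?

010000000011010011010
100000000110100110100
000000001101001101001
000000011010011010010
000000110100110100100
count of 1: 7

7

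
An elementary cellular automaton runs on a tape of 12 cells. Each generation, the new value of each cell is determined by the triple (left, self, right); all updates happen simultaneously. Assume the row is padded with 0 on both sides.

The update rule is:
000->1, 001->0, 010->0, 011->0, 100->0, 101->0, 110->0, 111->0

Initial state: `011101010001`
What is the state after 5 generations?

000000000100
111111110001
000000000100  (repeats generation 1; period 2)
generation 5: 000000000100

000000000100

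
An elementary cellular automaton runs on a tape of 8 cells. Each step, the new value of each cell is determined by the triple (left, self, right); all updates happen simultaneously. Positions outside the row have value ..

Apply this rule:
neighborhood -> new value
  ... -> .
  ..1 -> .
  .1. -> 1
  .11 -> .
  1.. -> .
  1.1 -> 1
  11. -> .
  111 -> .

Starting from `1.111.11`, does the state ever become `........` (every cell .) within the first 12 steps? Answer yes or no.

11...1..
.....1..
.....1..  (fixed point — unchanged through step 12)
step 12 is .....1.., still not uniform .

no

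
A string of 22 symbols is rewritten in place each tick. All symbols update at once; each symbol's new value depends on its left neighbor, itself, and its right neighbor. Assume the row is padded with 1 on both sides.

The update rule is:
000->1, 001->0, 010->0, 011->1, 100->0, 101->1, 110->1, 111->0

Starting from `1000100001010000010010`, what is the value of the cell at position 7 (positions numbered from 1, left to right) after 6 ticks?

1010001100100111000001
1100101100000101011101
0100011101110010110111
1001010111010001111100
1000101101100101000100
1010011111100010010000
position 7 holds 1

1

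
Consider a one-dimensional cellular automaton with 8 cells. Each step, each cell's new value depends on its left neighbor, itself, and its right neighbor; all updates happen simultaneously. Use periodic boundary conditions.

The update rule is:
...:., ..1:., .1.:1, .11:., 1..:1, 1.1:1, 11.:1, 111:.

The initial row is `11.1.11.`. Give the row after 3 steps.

.1111.11
1...11.1
11...11.

11...11.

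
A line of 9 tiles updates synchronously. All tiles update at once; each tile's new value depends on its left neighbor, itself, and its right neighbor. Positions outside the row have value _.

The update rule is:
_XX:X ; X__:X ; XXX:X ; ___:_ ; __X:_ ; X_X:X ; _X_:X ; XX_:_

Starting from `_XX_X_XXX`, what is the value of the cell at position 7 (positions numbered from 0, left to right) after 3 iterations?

X

_X_XXXXX_
_XXXXXX_X
_XXXXX_XX
position 7 holds X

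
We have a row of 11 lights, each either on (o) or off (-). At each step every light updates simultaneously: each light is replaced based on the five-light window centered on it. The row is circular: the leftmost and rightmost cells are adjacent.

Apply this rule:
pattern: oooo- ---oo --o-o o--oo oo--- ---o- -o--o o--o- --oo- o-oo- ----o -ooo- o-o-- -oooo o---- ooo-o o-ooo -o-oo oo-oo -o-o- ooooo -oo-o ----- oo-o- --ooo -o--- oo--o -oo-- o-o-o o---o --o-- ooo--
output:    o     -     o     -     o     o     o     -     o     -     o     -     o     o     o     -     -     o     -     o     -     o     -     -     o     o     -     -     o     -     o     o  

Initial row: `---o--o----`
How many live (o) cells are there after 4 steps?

-oooo-ooo--
-ooo----oo-
-o-oooo-o--
ooo-oo--oo-
count of o: 7

7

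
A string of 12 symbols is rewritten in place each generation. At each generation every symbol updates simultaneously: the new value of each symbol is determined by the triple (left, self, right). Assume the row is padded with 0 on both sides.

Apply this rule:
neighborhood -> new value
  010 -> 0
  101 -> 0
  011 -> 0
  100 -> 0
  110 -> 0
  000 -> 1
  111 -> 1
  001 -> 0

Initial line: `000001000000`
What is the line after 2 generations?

111100011111
011001001110

011001001110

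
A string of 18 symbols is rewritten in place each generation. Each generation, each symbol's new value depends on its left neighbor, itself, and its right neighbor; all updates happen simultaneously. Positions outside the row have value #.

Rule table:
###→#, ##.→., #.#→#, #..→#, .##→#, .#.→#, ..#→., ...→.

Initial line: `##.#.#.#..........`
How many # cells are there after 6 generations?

#.#######.........
.#######.#........
#######.###.......
######.###.#......
#####.###.###.....
####.###.###.#....
count of #: 11

11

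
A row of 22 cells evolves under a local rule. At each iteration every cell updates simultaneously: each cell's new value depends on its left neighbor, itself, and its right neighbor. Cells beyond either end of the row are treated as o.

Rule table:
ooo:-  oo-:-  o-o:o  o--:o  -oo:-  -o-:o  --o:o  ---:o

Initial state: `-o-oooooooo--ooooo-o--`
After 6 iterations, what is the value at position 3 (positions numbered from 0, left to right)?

ooo--------oo-----oooo
---oooooooo--ooooo----
ooo--------oo-----oooo  (repeats iteration 1; period 2)
iteration 6: ---oooooooo--ooooo----
position 3 holds o

o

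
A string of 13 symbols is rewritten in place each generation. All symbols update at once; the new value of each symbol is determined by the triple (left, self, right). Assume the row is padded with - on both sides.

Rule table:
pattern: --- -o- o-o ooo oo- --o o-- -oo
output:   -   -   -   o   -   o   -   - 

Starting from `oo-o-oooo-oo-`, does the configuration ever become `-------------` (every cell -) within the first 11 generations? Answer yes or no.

yes

generation 1: ------oo-----
generation 2: -----o-------
generation 3: ----o--------
generation 4: ---o---------
generation 5: --o----------
generation 6: -o-----------
generation 7: o------------
generation 8: -------------
all cells are - at generation 8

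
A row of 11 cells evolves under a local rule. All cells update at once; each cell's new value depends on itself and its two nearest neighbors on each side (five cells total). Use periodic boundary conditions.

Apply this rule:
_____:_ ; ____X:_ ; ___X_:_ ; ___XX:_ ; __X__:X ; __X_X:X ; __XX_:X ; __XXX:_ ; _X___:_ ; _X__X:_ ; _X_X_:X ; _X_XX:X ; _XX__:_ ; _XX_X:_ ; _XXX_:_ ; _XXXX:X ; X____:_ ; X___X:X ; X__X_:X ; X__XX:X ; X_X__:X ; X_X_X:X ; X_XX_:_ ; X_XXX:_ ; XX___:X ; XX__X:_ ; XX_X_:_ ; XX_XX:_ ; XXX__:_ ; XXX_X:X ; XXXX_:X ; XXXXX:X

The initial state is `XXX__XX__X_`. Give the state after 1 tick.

____XX__XXX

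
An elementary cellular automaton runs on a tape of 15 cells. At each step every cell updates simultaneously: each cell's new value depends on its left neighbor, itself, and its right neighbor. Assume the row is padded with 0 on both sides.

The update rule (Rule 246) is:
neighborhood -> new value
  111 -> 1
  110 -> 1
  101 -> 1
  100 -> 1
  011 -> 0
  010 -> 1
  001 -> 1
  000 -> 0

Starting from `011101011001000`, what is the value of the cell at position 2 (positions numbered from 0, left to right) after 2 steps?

101111101111100
110111110111110
position 2 holds 0

0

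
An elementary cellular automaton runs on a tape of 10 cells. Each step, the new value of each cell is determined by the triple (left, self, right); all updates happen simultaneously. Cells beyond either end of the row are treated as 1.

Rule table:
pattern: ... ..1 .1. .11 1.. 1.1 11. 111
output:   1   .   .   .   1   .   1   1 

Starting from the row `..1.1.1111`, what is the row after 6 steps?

111111111.

step 1: 1......111
step 2: 111111..11
step 3: 1111111..1
step 4: 11111111..
step 5: 111111111.
step 6: 111111111.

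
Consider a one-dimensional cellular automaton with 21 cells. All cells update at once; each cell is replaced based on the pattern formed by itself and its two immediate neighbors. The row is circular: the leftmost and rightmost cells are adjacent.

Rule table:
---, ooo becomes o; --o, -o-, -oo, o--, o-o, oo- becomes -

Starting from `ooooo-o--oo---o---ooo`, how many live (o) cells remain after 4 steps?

step 1: oooo--------o---o--oo
step 2: ooo--oooooo---o-----o
step 3: oo----oooo--o---ooo--
step 4: ---oo--oo-----o--o---
count of o: 6

6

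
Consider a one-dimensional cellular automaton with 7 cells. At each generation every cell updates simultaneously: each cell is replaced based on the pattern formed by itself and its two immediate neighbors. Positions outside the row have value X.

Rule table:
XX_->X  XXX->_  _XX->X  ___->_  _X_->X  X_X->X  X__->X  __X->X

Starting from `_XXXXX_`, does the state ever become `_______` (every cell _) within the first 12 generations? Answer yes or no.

yes

XX___XX
_XX_XX_
XXXXXXX
_______
all cells are _ at generation 4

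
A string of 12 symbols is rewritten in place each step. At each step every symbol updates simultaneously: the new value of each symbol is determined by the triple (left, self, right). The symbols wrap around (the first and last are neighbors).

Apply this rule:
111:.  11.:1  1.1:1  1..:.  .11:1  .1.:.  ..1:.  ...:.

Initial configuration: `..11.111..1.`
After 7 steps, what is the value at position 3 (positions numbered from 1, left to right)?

..1111.1....
..1..11.....
.....11.....
.....11.....  (fixed point — unchanged through step 7)
position 3 holds .

.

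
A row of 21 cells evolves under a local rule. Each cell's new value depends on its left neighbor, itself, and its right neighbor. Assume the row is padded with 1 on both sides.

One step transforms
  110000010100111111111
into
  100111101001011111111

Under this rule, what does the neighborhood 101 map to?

At position 8 the neighborhood is 101; the next row has 1 there.

1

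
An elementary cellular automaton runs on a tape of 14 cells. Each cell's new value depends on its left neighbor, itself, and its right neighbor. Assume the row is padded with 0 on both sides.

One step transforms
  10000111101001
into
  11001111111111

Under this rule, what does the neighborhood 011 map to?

At position 5 the neighborhood is 011; the next row has 1 there.

1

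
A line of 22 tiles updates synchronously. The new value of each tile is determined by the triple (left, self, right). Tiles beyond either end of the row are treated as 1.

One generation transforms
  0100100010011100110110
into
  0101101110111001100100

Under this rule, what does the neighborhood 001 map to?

1

At position 3 the neighborhood is 001; the next row has 1 there.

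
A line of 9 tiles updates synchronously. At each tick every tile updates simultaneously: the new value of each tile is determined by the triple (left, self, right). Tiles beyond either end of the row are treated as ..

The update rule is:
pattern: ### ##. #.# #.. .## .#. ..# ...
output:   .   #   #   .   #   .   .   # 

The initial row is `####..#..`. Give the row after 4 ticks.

#..#....#
.....##..
####.##.#
#..#####.

#..#####.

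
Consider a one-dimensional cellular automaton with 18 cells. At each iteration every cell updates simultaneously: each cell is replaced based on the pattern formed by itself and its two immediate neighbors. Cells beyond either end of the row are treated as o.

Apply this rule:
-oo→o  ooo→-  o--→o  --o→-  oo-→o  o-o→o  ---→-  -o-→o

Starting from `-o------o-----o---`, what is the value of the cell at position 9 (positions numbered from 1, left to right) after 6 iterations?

o

iteration 1: ooo-----oo----oo--
iteration 2: --oo----ooo---ooo-
iteration 3: o-ooo---o-oo--o-oo
iteration 4: ooo-oo--ooooo-ooo-
iteration 5: --ooooo-o---ooo-oo
iteration 6: o-o---oooo--o-ooo-
position 9 holds o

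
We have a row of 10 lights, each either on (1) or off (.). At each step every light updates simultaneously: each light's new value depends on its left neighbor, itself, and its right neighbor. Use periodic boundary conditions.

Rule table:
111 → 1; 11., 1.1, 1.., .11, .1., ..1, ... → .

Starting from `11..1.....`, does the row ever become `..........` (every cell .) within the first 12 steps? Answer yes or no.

..........
all cells are . at step 1

yes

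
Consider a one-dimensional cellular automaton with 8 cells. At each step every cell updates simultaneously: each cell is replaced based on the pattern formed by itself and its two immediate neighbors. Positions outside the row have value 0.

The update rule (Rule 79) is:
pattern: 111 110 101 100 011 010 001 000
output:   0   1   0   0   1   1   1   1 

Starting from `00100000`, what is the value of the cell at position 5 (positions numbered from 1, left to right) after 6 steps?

1

step 1: 11101111
step 2: 10101001
step 3: 10101011
step 4: 10101011  (fixed point — unchanged through step 6)
position 5 holds 1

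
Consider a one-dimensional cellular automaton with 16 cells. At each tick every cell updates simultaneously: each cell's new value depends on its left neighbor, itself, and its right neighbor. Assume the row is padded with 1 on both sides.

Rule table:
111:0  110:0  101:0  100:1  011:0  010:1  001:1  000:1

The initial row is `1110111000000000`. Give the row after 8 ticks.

0000000111111111
1111111000000000
0000000111111111  (repeats tick 1; period 2)
tick 8: 1111111000000000

1111111000000000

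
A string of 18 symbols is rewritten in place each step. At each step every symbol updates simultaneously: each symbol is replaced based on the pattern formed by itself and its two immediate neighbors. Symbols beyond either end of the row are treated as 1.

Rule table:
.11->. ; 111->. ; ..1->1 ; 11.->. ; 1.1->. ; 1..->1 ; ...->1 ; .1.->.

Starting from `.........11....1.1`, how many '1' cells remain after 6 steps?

5

111111111..1111...
.........11....111
111111111..1111...  (repeats step 1; period 2)
step 6: .........11....111
count of 1: 5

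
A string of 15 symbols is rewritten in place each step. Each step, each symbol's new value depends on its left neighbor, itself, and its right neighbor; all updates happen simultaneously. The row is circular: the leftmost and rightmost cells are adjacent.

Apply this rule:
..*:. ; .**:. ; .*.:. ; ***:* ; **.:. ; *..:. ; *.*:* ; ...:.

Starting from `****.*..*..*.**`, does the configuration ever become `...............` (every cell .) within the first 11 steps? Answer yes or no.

***.*.......*.*
**.*.........*.
..*...........*
...............
all cells are . at step 4

yes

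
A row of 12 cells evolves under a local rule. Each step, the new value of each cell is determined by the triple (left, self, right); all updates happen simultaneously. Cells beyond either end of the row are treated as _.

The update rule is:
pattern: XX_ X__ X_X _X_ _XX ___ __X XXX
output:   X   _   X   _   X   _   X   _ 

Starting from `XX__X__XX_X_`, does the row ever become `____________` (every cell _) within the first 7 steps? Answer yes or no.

no

XX_X__XXXX__
XXX__XX__X__
X_X_XXX_X___
_X_XX_XX____
X_XXXXXX____
_XX____X____
XXX___X_____
step 7 is XXX___X_____, still not uniform _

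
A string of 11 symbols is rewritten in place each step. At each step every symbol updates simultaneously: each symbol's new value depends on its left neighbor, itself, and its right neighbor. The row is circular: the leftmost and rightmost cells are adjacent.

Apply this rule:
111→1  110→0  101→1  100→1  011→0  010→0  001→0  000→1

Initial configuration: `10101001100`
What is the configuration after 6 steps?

10010010100

01010100010
00101011001
10010100100
01001010010
00100101001
10010010100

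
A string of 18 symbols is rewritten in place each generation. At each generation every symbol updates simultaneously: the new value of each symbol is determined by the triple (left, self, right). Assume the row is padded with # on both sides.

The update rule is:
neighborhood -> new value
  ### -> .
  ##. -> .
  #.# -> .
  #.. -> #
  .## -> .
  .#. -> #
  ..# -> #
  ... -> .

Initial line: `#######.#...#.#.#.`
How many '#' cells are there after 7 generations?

3

........##.##.#.#.
#......#......#.#.
.#....###....##.#.
.##..#...#..#...#.
...####.######.##.
#.#...............
..##.............#
count of #: 3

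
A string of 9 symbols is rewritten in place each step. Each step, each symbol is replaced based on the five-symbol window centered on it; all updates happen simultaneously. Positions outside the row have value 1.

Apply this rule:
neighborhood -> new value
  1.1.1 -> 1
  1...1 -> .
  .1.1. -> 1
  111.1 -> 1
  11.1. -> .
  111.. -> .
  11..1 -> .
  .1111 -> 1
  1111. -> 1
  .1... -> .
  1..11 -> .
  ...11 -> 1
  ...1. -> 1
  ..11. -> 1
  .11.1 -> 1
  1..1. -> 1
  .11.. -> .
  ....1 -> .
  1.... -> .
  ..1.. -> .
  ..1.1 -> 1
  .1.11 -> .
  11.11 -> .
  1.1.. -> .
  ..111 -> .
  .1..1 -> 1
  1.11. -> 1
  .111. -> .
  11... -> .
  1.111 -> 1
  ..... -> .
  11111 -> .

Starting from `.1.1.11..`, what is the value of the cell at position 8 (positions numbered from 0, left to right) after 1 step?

.111.1...
position 8 holds .

.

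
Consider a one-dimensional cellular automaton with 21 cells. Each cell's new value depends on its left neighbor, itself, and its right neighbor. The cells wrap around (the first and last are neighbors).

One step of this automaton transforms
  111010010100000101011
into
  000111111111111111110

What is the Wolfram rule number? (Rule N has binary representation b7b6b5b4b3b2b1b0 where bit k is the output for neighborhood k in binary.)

position 0: 111 → 0  (bit 7 = 0)
position 2: 110 → 0  (bit 6 = 0)
position 3: 101 → 1  (bit 5 = 1)
position 5: 100 → 1  (bit 4 = 1)
position 19: 011 → 1  (bit 3 = 1)
position 4: 010 → 1  (bit 2 = 1)
position 6: 001 → 1  (bit 1 = 1)
position 11: 000 → 1  (bit 0 = 1)
bits b7..b0 = 00111111 = 63

63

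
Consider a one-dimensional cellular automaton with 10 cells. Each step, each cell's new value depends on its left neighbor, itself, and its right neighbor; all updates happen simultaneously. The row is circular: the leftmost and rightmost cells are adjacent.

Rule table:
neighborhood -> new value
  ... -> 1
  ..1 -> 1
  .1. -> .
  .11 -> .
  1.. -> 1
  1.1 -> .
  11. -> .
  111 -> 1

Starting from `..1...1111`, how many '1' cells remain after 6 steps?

step 1: 11.111.11.
step 2: ....1.....
step 3: 1111.11111
step 4: 111...1111
step 5: 11.111.111
step 6: 1...1...11
count of 1: 4

4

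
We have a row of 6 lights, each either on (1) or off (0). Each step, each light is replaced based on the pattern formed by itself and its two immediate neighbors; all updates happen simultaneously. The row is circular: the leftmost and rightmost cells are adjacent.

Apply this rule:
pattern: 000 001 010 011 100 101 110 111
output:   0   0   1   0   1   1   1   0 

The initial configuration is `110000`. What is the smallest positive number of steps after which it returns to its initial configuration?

6

step 1: 011000
step 2: 001100
step 3: 000110
step 4: 000011
step 5: 100001
step 6: 110000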